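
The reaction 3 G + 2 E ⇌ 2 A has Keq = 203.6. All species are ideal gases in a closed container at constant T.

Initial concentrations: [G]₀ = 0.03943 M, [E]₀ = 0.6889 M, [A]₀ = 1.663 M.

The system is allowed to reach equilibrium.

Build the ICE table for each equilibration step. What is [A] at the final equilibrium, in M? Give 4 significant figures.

[A]_eq = 1.52 M

Q₀ = 9.5059e+04 vs Keq = 203.6 ⇒ Q>K, reverse
Step 1:
                    G           E           A
  Initial     0.03943      0.6889       1.663
  Change       0.2146      0.1431     -0.1431
  Equil         0.254       0.832        1.52
  solve Keq expr → x = -0.07153; check Q = 203.6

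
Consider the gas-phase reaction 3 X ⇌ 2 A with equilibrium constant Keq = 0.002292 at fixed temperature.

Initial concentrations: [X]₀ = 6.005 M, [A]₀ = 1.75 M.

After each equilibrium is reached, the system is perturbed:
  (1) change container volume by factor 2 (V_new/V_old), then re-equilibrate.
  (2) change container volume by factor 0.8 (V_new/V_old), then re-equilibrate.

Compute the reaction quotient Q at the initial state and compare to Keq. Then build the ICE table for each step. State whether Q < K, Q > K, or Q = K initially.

Q₀ = 0.01414; Q > K (proceeds reverse)

Q₀ = 0.01414 vs Keq = 0.002292 ⇒ Q>K, reverse
Step 1:
                    X           A
  I             6.005        1.75
  C             1.228     -0.8187
  E             7.233      0.9313
  solve Keq expr → x = -0.4094; check Q = 0.002292
Then change container volume by factor 2 (V_new/V_old).
Step 2:
                    X           A
  I             3.617      0.4656
  C            0.1695      -0.113
  E             3.786      0.3527
  solve Keq expr → x = -0.05649; check Q = 0.002292
Then change container volume by factor 0.8 (V_new/V_old).
Step 3:
                    X           A
  I             4.732      0.4408
  C          -0.06327     0.04218
  E             4.669       0.483
  solve Keq expr → x = 0.02109; check Q = 0.002292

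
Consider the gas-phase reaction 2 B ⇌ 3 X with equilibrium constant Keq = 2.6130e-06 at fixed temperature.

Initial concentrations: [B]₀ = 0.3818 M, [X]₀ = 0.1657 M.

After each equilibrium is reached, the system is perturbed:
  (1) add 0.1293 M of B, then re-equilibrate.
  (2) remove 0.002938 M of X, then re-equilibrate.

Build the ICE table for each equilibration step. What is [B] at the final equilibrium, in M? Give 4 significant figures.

[B]_eq = 0.613 M

Q₀ = 0.03121 vs Keq = 2.6130e-06 ⇒ Q>K, reverse
Step 1:
                    B           X
  I            0.3818      0.1657
  C            0.1048     -0.1572
  E            0.4866    0.008521
  solve Keq expr → x = -0.05239; check Q = 2.6130e-06
Then add 0.1293 M of B.
Step 2:
                    B           X
  I            0.6159    0.008521
  C       -9.5943e-04    0.001439
  E            0.6149     0.00996
  solve Keq expr → x = 4.7972e-04; check Q = 2.6130e-06
Then remove 0.002938 M of X.
Step 3:
                    B           X
  I            0.6149    0.007022
  C         -0.001945    0.002917
  E             0.613    0.009939
  solve Keq expr → x = 9.7233e-04; check Q = 2.6130e-06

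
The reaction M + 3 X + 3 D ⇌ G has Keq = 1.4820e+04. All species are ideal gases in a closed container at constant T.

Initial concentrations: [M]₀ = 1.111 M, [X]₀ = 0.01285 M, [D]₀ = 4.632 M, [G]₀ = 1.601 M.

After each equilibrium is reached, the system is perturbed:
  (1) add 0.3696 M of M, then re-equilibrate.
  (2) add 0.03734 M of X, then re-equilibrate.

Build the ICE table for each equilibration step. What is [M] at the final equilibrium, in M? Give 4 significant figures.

Q₀ = 6834 vs Keq = 1.4820e+04 ⇒ Q<K, forward
Step 1:
                   M          X          D          G
  Initial      1.111    0.01285      4.632      1.601
  Change  -9.7044e-04  -0.002911  -0.002911 9.7044e-04
  Equil         1.11   0.009939      4.629      1.602
  solve Keq expr → x = 9.7044e-04; check Q = 1.4820e+04
Then add 0.3696 M of M.
Step 2:
                   M          X          D          G
  Initial       1.48   0.009939      4.629      1.602
  Change  -3.0167e-04 -9.0501e-04 -9.0501e-04 3.0167e-04
  Equil        1.479   0.009034      4.628      1.602
  solve Keq expr → x = 3.0167e-04; check Q = 1.4820e+04
Then add 0.03734 M of X.
Step 3:
                   M          X          D          G
  Initial      1.479    0.04637      4.628      1.602
  Change    -0.01241   -0.03722   -0.03722    0.01241
  Equil        1.467   0.009156      4.591      1.615
  solve Keq expr → x = 0.01241; check Q = 1.4820e+04

[M]_eq = 1.467 M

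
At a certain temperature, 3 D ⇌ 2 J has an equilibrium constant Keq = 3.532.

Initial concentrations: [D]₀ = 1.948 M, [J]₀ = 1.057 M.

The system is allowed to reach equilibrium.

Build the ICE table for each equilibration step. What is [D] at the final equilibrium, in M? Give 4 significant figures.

Q₀ = 0.1511 vs Keq = 3.532 ⇒ Q<K, forward
Step 1:
                    D           J
  init          1.948       1.057
  Δ            -1.003      0.6688
  eq           0.9448       1.726
  solve Keq expr → x = 0.3344; check Q = 3.532

[D]_eq = 0.9448 M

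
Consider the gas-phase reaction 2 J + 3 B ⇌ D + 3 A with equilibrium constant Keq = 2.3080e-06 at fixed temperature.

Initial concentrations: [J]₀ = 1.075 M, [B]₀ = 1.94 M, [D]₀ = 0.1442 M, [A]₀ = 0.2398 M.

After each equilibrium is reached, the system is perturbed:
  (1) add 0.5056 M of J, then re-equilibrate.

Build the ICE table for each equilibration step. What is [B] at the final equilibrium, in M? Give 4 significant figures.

[B]_eq = 2.093 M

Q₀ = 2.3566e-04 vs Keq = 2.3080e-06 ⇒ Q>K, reverse
Step 1:
                  J         B         D         A
  init        1.075      1.94    0.1442    0.2398
  Δ           0.113    0.1694  -0.05648   -0.1694
  eq          1.188     2.109   0.08772   0.07037
  solve Keq expr → x = -0.05648; check Q = 2.3080e-06
Then add 0.5056 M of J.
Step 2:
                  J         B         D         A
  init        1.694     2.109   0.08772   0.07037
  Δ        -0.01067    -0.016  0.005334     0.016
  eq          1.683     2.093   0.09306   0.08637
  solve Keq expr → x = 0.005334; check Q = 2.3080e-06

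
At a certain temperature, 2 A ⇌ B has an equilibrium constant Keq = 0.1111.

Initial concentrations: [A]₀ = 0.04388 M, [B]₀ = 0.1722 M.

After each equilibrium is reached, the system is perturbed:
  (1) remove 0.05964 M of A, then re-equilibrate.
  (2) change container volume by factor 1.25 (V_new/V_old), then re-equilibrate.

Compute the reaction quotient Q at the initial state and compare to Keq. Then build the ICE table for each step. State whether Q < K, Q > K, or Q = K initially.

Q₀ = 89.43; Q > K (proceeds reverse)

Q₀ = 89.43 vs Keq = 0.1111 ⇒ Q>K, reverse
Step 1:
                  A         B
  I         0.04388    0.1722
  C          0.3157   -0.1578
  E          0.3596   0.01436
  solve Keq expr → x = -0.1578; check Q = 0.1111
Then remove 0.05964 M of A.
Step 2:
                  A         B
  I          0.2999   0.01436
  C          0.0077  -0.00385
  E          0.3076   0.01051
  solve Keq expr → x = -0.00385; check Q = 0.1111
Then change container volume by factor 1.25 (V_new/V_old).
Step 3:
                  A         B
  I          0.2461   0.00841
  C        0.003031 -0.001515
  E          0.2491  0.006895
  solve Keq expr → x = -0.001515; check Q = 0.1111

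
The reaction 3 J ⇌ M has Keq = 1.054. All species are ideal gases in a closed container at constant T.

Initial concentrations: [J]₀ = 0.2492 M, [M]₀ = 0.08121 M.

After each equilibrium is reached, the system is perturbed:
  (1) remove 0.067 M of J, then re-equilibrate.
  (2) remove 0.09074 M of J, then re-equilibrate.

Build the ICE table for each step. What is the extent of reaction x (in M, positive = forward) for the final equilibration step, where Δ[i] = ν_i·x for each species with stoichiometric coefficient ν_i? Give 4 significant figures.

x = -0.01377 M

Q₀ = 5.248 vs Keq = 1.054 ⇒ Q>K, reverse
Step 1:
                   J          M
  Initial     0.2492    0.08121
  Change      0.1041   -0.03471
  Equil       0.3533     0.0465
  solve Keq expr → x = -0.03471; check Q = 1.054
Then remove 0.067 M of J.
Step 2:
                   J          M
  Initial     0.2863     0.0465
  Change     0.03478   -0.01159
  Equil       0.3211     0.0349
  solve Keq expr → x = -0.01159; check Q = 1.054
Then remove 0.09074 M of J.
Step 3:
                   J          M
  Initial     0.2304     0.0349
  Change      0.0413   -0.01377
  Equil       0.2717    0.02114
  solve Keq expr → x = -0.01377; check Q = 1.054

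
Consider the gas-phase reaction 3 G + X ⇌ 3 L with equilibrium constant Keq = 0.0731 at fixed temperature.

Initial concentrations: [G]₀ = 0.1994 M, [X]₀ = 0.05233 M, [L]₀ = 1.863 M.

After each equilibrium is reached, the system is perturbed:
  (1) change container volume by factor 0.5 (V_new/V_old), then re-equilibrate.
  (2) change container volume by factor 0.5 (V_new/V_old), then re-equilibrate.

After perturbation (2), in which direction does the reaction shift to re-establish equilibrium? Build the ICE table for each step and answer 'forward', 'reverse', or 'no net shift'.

Direction: forward

Q₀ = 1.5585e+04 vs Keq = 0.0731 ⇒ Q>K, reverse
Step 1:
                    G           X           L
  Initial      0.1994     0.05233       1.863
  Change        1.349      0.4495      -1.349
  Equil         1.548      0.5019      0.5144
  solve Keq expr → x = -0.4495; check Q = 0.0731
Then change container volume by factor 0.5 (V_new/V_old).
Step 2:
                    G           X           L
  Initial       3.096       1.004       1.029
  Change      -0.1718    -0.05725      0.1718
  Equil         2.924      0.9465       1.201
  solve Keq expr → x = 0.05725; check Q = 0.0731
Then change container volume by factor 0.5 (V_new/V_old).
Step 3:
                    G           X           L
  Initial       5.849       1.893       2.401
  Change      -0.3699     -0.1233      0.3699
  Equil         5.479        1.77       2.771
  solve Keq expr → x = 0.1233; check Q = 0.0731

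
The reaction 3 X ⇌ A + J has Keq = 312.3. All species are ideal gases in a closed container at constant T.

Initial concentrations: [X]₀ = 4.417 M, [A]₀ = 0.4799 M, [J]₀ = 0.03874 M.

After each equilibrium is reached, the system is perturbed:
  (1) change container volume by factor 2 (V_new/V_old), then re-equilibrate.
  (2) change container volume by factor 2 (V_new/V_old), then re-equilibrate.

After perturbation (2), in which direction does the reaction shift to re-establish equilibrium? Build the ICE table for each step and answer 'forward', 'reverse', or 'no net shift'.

Q₀ = 2.1574e-04 vs Keq = 312.3 ⇒ Q<K, forward
Step 1:
                  X         A         J
  init        4.417    0.4799   0.03874
  Δ          -4.211     1.404     1.404
  eq         0.2057     1.884     1.443
  solve Keq expr → x = 1.404; check Q = 312.3
Then change container volume by factor 2 (V_new/V_old).
Step 2:
                  X         A         J
  init       0.1028    0.9418    0.7213
  Δ         0.02582 -0.008606 -0.008606
  eq         0.1287    0.9332    0.7127
  solve Keq expr → x = -0.008606; check Q = 312.3
Then change container volume by factor 2 (V_new/V_old).
Step 3:
                  X         A         J
  init      0.06433    0.4666    0.3563
  Δ         0.01601 -0.005335 -0.005335
  eq        0.08033    0.4613     0.351
  solve Keq expr → x = -0.005335; check Q = 312.3

Direction: reverse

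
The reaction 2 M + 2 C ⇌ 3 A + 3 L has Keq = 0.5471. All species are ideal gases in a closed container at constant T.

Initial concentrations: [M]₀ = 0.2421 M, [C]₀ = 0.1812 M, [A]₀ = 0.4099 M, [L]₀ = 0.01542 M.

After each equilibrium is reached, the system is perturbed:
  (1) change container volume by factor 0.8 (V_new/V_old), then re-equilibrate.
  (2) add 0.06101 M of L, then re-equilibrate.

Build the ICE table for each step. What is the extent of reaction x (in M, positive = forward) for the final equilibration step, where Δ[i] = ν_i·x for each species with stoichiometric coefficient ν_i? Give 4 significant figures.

x = -0.01046 M

Q₀ = 1.3121e-04 vs Keq = 0.5471 ⇒ Q<K, forward
Step 1:
                  M         C         A         L
  init       0.2421    0.1812    0.4099   0.01542
  Δ        -0.06772  -0.06772    0.1016    0.1016
  eq         0.1744    0.1135    0.5115     0.117
  solve Keq expr → x = 0.03386; check Q = 0.5471
Then change container volume by factor 0.8 (V_new/V_old).
Step 2:
                  M         C         A         L
  init        0.218    0.1419    0.6393    0.1462
  Δ        0.007216  0.007216  -0.01082  -0.01082
  eq         0.2252    0.1491    0.6285    0.1354
  solve Keq expr → x = -0.003608; check Q = 0.5471
Then add 0.06101 M of L.
Step 3:
                  M         C         A         L
  init       0.2252    0.1491    0.6285    0.1964
  Δ         0.02091   0.02091  -0.03137  -0.03137
  eq         0.2461      0.17    0.5971    0.1651
  solve Keq expr → x = -0.01046; check Q = 0.5471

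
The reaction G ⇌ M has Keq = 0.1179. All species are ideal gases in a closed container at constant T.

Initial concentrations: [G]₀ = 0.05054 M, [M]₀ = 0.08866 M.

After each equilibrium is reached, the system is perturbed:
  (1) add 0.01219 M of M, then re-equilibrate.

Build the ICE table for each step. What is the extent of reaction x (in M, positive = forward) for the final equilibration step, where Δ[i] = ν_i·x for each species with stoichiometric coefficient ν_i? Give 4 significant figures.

Q₀ = 1.754 vs Keq = 0.1179 ⇒ Q>K, reverse
Step 1:
                   G          M
  init       0.05054    0.08866
  Δ          0.07398   -0.07398
  eq          0.1245    0.01468
  solve Keq expr → x = -0.07398; check Q = 0.1179
Then add 0.01219 M of M.
Step 2:
                   G          M
  init        0.1245    0.02687
  Δ           0.0109    -0.0109
  eq          0.1354    0.01597
  solve Keq expr → x = -0.0109; check Q = 0.1179

x = -0.0109 M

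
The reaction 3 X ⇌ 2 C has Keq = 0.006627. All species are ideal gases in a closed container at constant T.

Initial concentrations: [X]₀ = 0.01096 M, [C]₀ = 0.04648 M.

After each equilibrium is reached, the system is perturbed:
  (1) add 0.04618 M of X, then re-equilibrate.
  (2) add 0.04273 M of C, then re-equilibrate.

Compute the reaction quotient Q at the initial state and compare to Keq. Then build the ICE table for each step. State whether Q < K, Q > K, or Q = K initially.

Q₀ = 1641; Q > K (proceeds reverse)

Q₀ = 1641 vs Keq = 0.006627 ⇒ Q>K, reverse
Step 1:
                    X           C
  I           0.01096     0.04648
  C           0.06706    -0.04471
  E           0.07802    0.001774
  solve Keq expr → x = -0.02235; check Q = 0.006627
Then add 0.04618 M of X.
Step 2:
                    X           C
  I            0.1242    0.001774
  C         -0.002522    0.001681
  E            0.1217    0.003455
  solve Keq expr → x = 8.4059e-04; check Q = 0.006627
Then add 0.04273 M of C.
Step 3:
                    X           C
  I            0.1217     0.04619
  C           0.05983    -0.03989
  E            0.1815    0.006295
  solve Keq expr → x = -0.01994; check Q = 0.006627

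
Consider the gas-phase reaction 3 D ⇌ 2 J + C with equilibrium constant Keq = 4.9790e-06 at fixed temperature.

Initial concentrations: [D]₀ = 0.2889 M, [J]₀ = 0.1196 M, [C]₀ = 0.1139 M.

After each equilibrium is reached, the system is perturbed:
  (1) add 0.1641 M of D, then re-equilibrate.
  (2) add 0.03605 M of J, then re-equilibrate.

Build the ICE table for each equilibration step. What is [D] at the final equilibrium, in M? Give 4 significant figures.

[D]_eq = 0.6771 M

Q₀ = 0.06757 vs Keq = 4.9790e-06 ⇒ Q>K, reverse
Step 1:
                   D          J          C
  Initial     0.2889     0.1196     0.1139
  Change      0.1749    -0.1166   -0.05831
  Equil       0.4638   0.002989    0.05559
  solve Keq expr → x = -0.05831; check Q = 4.9790e-06
Then add 0.1641 M of D.
Step 2:
                   D          J          C
  Initial     0.6279   0.002989    0.05559
  Change   -0.002486   0.001657 8.2851e-04
  Equil       0.6254   0.004646    0.05642
  solve Keq expr → x = 8.2851e-04; check Q = 4.9790e-06
Then add 0.03605 M of J.
Step 3:
                   D          J          C
  Initial     0.6254     0.0407    0.05642
  Change     0.05163   -0.03442   -0.01721
  Equil       0.6771   0.006278    0.03921
  solve Keq expr → x = -0.01721; check Q = 4.9790e-06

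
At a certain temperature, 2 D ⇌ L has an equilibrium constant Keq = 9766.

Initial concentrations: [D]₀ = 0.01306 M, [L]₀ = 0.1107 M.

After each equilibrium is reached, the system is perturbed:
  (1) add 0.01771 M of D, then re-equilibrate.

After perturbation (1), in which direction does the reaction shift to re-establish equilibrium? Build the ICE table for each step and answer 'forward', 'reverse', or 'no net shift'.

Q₀ = 649 vs Keq = 9766 ⇒ Q<K, forward
Step 1:
                    D           L
  Initial     0.01306      0.1107
  Change    -0.009621     0.00481
  Equil      0.003439      0.1155
  solve Keq expr → x = 0.00481; check Q = 9766
Then add 0.01771 M of D.
Step 2:
                    D           L
  Initial     0.02115      0.1155
  Change     -0.01758    0.008791
  Equil      0.003568      0.1243
  solve Keq expr → x = 0.008791; check Q = 9766

Direction: forward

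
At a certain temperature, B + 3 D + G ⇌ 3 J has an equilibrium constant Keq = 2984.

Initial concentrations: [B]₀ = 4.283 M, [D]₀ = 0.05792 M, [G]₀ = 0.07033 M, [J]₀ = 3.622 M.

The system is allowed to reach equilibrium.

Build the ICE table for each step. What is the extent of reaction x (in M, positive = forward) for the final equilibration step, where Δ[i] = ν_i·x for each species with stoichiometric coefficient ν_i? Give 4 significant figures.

x = -0.07291 M

Q₀ = 8.1184e+05 vs Keq = 2984 ⇒ Q>K, reverse
Step 1:
                   B          D          G          J
  I            4.283    0.05792    0.07033      3.622
  C          0.07291     0.2187    0.07291    -0.2187
  E            4.356     0.2766     0.1432      3.403
  solve Keq expr → x = -0.07291; check Q = 2984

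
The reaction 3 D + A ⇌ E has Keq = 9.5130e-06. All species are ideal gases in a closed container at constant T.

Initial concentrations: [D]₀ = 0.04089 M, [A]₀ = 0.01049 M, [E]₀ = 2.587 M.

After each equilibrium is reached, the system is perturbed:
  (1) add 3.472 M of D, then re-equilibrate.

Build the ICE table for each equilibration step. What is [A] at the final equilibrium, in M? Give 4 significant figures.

Q₀ = 3.6072e+06 vs Keq = 9.5130e-06 ⇒ Q>K, reverse
Step 1:
                    D           A           E
  I           0.04089     0.01049       2.587
  C             7.726       2.575      -2.575
  E             7.767       2.586     0.01153
  solve Keq expr → x = -2.575; check Q = 9.5130e-06
Then add 3.472 M of D.
Step 2:
                    D           A           E
  I             11.24       2.586     0.01153
  C          -0.06743    -0.02248     0.02248
  E             11.17       2.563       0.034
  solve Keq expr → x = 0.02248; check Q = 9.5130e-06

[A]_eq = 2.563 M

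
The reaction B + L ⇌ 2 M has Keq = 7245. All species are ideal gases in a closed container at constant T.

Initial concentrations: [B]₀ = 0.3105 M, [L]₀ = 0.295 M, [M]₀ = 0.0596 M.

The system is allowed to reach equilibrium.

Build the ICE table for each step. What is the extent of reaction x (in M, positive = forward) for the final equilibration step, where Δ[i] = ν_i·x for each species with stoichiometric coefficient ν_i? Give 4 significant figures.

Q₀ = 0.03878 vs Keq = 7245 ⇒ Q<K, forward
Step 1:
                    B           L           M
  init         0.3105       0.295      0.0596
  Δ           -0.2919     -0.2919      0.5838
  eq          0.01858    0.003076      0.6434
  solve Keq expr → x = 0.2919; check Q = 7245

x = 0.2919 M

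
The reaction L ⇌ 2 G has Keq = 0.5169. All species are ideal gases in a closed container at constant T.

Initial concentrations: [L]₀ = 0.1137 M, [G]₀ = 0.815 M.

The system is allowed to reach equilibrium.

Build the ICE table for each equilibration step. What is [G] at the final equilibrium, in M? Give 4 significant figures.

Q₀ = 5.842 vs Keq = 0.5169 ⇒ Q>K, reverse
Step 1:
                    L           G
  init         0.1137       0.815
  Δ            0.2047     -0.4093
  eq           0.3184      0.4057
  solve Keq expr → x = -0.2047; check Q = 0.5169

[G]_eq = 0.4057 M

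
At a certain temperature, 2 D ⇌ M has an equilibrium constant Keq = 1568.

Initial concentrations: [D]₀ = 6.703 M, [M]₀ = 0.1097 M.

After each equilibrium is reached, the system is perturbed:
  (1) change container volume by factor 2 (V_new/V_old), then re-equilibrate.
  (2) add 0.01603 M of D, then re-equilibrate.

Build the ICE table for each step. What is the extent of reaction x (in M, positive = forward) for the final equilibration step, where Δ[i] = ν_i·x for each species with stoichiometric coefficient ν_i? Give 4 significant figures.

Q₀ = 0.002442 vs Keq = 1568 ⇒ Q<K, forward
Step 1:
                   D          M
  init         6.703     0.1097
  Δ           -6.656      3.328
  eq         0.04682      3.438
  solve Keq expr → x = 3.328; check Q = 1568
Then change container volume by factor 2 (V_new/V_old).
Step 2:
                   D          M
  init       0.02341      1.719
  Δ         0.009651  -0.004826
  eq         0.03306      1.714
  solve Keq expr → x = -0.004826; check Q = 1568
Then add 0.01603 M of D.
Step 3:
                   D          M
  init       0.04909      1.714
  Δ         -0.01595   0.007977
  eq         0.03314      1.722
  solve Keq expr → x = 0.007977; check Q = 1568

x = 0.007977 M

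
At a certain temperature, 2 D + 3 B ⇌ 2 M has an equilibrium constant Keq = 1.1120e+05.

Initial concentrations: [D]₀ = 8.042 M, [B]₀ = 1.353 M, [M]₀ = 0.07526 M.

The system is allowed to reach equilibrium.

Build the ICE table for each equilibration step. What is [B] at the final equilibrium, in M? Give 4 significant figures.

[B]_eq = 0.005507 M

Q₀ = 3.5360e-05 vs Keq = 1.1120e+05 ⇒ Q<K, forward
Step 1:
                    D           B           M
  init          8.042       1.353     0.07526
  Δ           -0.8983      -1.347      0.8983
  eq            7.144    0.005507      0.9736
  solve Keq expr → x = 0.4492; check Q = 1.1120e+05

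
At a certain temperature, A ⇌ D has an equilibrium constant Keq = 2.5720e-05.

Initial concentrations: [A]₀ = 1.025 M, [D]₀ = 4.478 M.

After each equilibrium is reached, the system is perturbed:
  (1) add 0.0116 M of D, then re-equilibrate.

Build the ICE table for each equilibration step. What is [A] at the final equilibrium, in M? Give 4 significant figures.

[A]_eq = 5.514 M

Q₀ = 4.369 vs Keq = 2.5720e-05 ⇒ Q>K, reverse
Step 1:
                  A         D
  I           1.025     4.478
  C           4.478    -4.478
  E           5.503 1.4153e-04
  solve Keq expr → x = -4.478; check Q = 2.5720e-05
Then add 0.0116 M of D.
Step 2:
                  A         D
  I           5.503   0.01174
  C          0.0116   -0.0116
  E           5.514 1.4183e-04
  solve Keq expr → x = -0.0116; check Q = 2.5720e-05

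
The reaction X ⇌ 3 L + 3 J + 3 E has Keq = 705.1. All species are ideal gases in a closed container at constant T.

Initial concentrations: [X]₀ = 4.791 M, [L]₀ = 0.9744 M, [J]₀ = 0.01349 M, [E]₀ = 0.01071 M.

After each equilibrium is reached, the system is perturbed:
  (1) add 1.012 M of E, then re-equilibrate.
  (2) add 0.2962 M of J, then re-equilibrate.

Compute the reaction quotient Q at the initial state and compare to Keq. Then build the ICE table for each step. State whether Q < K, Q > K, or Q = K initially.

Q₀ = 5.8236e-13; Q < K (proceeds forward)

Q₀ = 5.8236e-13 vs Keq = 705.1 ⇒ Q<K, forward
Step 1:
                  X         L         J         E
  I           4.791    0.9744   0.01349   0.01071
  C         -0.7096     2.129     2.129     2.129
  E           4.081     3.103     2.142      2.14
  solve Keq expr → x = 0.7096; check Q = 705.1
Then add 1.012 M of E.
Step 2:
                  X         L         J         E
  I           4.081     3.103     2.142     3.152
  C          0.1069   -0.3208   -0.3208   -0.3208
  E           4.188     2.782     1.822     2.831
  solve Keq expr → x = -0.1069; check Q = 705.1
Then add 0.2962 M of J.
Step 3:
                  X         L         J         E
  I           4.188     2.782     2.118     2.831
  C         0.04046   -0.1214   -0.1214   -0.1214
  E           4.229     2.661     1.996     2.709
  solve Keq expr → x = -0.04046; check Q = 705.1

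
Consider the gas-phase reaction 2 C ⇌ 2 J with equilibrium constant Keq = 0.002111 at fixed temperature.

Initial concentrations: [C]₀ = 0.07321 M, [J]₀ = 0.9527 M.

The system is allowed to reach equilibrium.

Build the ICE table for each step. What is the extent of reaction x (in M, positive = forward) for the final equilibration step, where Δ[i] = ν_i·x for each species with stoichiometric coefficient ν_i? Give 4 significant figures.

Q₀ = 169.3 vs Keq = 0.002111 ⇒ Q>K, reverse
Step 1:
                   C          J
  init       0.07321     0.9527
  Δ           0.9076    -0.9076
  eq          0.9808    0.04507
  solve Keq expr → x = -0.4538; check Q = 0.002111

x = -0.4538 M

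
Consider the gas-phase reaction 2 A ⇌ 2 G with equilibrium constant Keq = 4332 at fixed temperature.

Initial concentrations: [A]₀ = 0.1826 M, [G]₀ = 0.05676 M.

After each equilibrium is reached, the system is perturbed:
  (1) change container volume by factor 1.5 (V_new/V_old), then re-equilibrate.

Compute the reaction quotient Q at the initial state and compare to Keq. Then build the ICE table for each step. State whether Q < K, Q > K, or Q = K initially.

Q₀ = 0.09662 vs Keq = 4332 ⇒ Q<K, forward
Step 1:
                    A           G
  init         0.1826     0.05676
  Δ            -0.179       0.179
  eq         0.003582      0.2358
  solve Keq expr → x = 0.08951; check Q = 4332
Then change container volume by factor 1.5 (V_new/V_old).
Step 2:
                    A           G
  init       0.002388      0.1572
  Δ                 0           0
  eq         0.002388      0.1572
  solve Keq expr → x = 0; check Q = 4332

Q₀ = 0.09662; Q < K (proceeds forward)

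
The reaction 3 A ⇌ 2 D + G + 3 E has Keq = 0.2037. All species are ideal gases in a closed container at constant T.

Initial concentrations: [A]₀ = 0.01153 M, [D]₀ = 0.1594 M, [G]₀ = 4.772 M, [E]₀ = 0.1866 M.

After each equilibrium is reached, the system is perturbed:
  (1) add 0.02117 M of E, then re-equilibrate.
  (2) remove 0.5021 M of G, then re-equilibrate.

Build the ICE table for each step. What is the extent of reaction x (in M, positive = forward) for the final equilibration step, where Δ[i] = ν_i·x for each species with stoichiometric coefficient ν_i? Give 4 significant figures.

x = 5.3508e-04 M

Q₀ = 514 vs Keq = 0.2037 ⇒ Q>K, reverse
Step 1:
                   A          D          G          E
  Initial    0.01153     0.1594      4.772     0.1866
  Change     0.06808   -0.04539   -0.02269   -0.06808
  Equil      0.07961      0.114      4.749     0.1185
  solve Keq expr → x = -0.02269; check Q = 0.2037
Then add 0.02117 M of E.
Step 2:
                   A          D          G          E
  Initial    0.07961      0.114      4.749     0.1397
  Change    0.007027  -0.004685  -0.002342  -0.007027
  Equil      0.08664     0.1093      4.747     0.1327
  solve Keq expr → x = -0.002342; check Q = 0.2037
Then remove 0.5021 M of G.
Step 3:
                   A          D          G          E
  Initial    0.08664     0.1093      4.245     0.1327
  Change   -0.001605    0.00107 5.3508e-04   0.001605
  Equil      0.08503     0.1104      4.245     0.1343
  solve Keq expr → x = 5.3508e-04; check Q = 0.2037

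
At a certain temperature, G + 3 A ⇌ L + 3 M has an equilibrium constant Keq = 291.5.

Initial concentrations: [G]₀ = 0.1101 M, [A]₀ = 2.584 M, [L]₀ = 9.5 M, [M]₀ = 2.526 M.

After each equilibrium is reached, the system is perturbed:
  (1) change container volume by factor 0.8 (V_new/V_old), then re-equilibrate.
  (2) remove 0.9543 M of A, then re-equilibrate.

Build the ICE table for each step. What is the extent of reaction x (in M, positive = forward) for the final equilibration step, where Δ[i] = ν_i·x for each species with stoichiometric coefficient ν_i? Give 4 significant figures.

Q₀ = 80.6 vs Keq = 291.5 ⇒ Q<K, forward
Step 1:
                    G           A           L           M
  Initial      0.1101       2.584         9.5       2.526
  Change     -0.06249     -0.1875     0.06249      0.1875
  Equil       0.04761       2.397       9.562       2.713
  solve Keq expr → x = 0.06249; check Q = 291.5
Then change container volume by factor 0.8 (V_new/V_old).
Step 2:
                    G           A           L           M
  Initial     0.05952       2.996       11.95       3.392
  Change            0           0           0           0
  Equil       0.05952       2.996       11.95       3.392
  solve Keq expr → x = 0; check Q = 291.5
Then remove 0.9543 M of A.
Step 3:
                    G           A           L           M
  Initial     0.05952       2.041       11.95       3.392
  Change      0.06206      0.1862    -0.06206     -0.1862
  Equil        0.1216       2.228       11.89       3.206
  solve Keq expr → x = -0.06206; check Q = 291.5

x = -0.06206 M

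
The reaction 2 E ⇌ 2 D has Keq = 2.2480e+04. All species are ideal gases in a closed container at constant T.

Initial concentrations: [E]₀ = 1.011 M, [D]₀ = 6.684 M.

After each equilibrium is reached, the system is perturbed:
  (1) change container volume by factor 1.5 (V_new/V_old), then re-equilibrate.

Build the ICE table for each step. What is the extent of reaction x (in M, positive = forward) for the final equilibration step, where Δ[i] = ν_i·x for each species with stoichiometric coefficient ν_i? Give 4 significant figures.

x = 0 M

Q₀ = 43.71 vs Keq = 2.2480e+04 ⇒ Q<K, forward
Step 1:
                   E          D
  init         1.011      6.684
  Δ            -0.96       0.96
  eq         0.05098      7.644
  solve Keq expr → x = 0.48; check Q = 2.2480e+04
Then change container volume by factor 1.5 (V_new/V_old).
Step 2:
                   E          D
  init       0.03399      5.096
  Δ                0          0
  eq         0.03399      5.096
  solve Keq expr → x = 0; check Q = 2.2480e+04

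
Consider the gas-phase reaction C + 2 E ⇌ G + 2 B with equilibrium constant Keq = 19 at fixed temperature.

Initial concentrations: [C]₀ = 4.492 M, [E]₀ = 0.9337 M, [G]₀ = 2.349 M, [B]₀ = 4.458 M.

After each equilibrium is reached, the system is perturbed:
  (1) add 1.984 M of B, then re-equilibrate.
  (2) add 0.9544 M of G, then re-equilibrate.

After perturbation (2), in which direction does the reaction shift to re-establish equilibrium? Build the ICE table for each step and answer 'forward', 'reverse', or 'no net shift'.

Direction: reverse

Q₀ = 11.92 vs Keq = 19 ⇒ Q<K, forward
Step 1:
                   C          E          G          B
  I            4.492     0.9337      2.349      4.458
  C         -0.07522    -0.1504    0.07522     0.1504
  E            4.417     0.7833      2.424      4.608
  solve Keq expr → x = 0.07522; check Q = 19
Then add 1.984 M of B.
Step 2:
                   C          E          G          B
  I            4.417     0.7833      2.424      6.592
  C           0.1258     0.2515    -0.1258    -0.2515
  E            4.543      1.035      2.298      6.341
  solve Keq expr → x = -0.1258; check Q = 19
Then add 0.9544 M of G.
Step 3:
                   C          E          G          B
  I            4.543      1.035      3.253      6.341
  C          0.07258     0.1452   -0.07258    -0.1452
  E            4.615       1.18       3.18      6.196
  solve Keq expr → x = -0.07258; check Q = 19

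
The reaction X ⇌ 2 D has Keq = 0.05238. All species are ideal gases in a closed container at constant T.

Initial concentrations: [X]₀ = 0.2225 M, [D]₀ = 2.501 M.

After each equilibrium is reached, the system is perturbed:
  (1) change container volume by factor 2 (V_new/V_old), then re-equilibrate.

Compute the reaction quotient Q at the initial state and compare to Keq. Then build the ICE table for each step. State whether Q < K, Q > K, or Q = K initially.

Q₀ = 28.11; Q > K (proceeds reverse)

Q₀ = 28.11 vs Keq = 0.05238 ⇒ Q>K, reverse
Step 1:
                  X         D
  Initial    0.2225     2.501
  Change      1.118    -2.236
  Equil       1.341     0.265
  solve Keq expr → x = -1.118; check Q = 0.05238
Then change container volume by factor 2 (V_new/V_old).
Step 2:
                  X         D
  Initial    0.6703    0.1325
  Change   -0.02563   0.05126
  Equil      0.6446    0.1838
  solve Keq expr → x = 0.02563; check Q = 0.05238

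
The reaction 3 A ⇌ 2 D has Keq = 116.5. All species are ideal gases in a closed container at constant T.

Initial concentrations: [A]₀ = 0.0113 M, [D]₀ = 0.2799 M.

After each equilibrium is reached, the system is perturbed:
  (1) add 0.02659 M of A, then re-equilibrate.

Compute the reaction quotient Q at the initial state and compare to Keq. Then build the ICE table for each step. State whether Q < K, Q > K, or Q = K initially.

Q₀ = 5.4296e+04 vs Keq = 116.5 ⇒ Q>K, reverse
Step 1:
                    A           D
  init         0.0113      0.2799
  Δ           0.06676    -0.04451
  eq          0.07806      0.2354
  solve Keq expr → x = -0.02225; check Q = 116.5
Then add 0.02659 M of A.
Step 2:
                    A           D
  init         0.1046      0.2354
  Δ          -0.02321     0.01547
  eq          0.08144      0.2509
  solve Keq expr → x = 0.007735; check Q = 116.5

Q₀ = 5.4296e+04; Q > K (proceeds reverse)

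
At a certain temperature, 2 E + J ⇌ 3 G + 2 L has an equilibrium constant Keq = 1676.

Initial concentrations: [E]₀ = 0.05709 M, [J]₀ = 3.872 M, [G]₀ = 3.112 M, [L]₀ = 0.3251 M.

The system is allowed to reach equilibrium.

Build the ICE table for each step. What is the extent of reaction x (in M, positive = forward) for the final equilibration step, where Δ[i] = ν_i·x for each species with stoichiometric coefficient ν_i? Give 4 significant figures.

x = 0.01606 M

Q₀ = 252.4 vs Keq = 1676 ⇒ Q<K, forward
Step 1:
                    E           J           G           L
  Initial     0.05709       3.872       3.112      0.3251
  Change     -0.03213    -0.01606     0.04819     0.03213
  Equil       0.02496       3.856        3.16      0.3572
  solve Keq expr → x = 0.01606; check Q = 1676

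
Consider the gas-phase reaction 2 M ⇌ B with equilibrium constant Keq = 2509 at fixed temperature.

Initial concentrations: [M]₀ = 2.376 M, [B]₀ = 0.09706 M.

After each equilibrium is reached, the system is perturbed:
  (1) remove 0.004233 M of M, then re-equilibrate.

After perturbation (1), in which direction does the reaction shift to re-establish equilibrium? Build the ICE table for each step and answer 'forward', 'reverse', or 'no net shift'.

Q₀ = 0.01719 vs Keq = 2509 ⇒ Q<K, forward
Step 1:
                    M           B
  I             2.376     0.09706
  C            -2.353       1.177
  E           0.02253       1.274
  solve Keq expr → x = 1.177; check Q = 2509
Then remove 0.004233 M of M.
Step 2:
                    M           B
  I            0.0183       1.274
  C          0.004214   -0.002107
  E           0.02251       1.272
  solve Keq expr → x = -0.002107; check Q = 2509

Direction: reverse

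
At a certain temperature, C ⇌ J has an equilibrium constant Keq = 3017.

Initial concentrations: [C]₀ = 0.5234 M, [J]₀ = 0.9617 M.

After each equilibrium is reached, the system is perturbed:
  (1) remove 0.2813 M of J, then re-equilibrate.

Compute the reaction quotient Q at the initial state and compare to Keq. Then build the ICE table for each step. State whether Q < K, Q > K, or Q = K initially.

Q₀ = 1.837; Q < K (proceeds forward)

Q₀ = 1.837 vs Keq = 3017 ⇒ Q<K, forward
Step 1:
                   C          J
  I           0.5234     0.9617
  C          -0.5229     0.5229
  E       4.9208e-04      1.485
  solve Keq expr → x = 0.5229; check Q = 3017
Then remove 0.2813 M of J.
Step 2:
                   C          J
  I       4.9208e-04      1.203
  C       -9.3207e-05 9.3207e-05
  E       3.9887e-04      1.203
  solve Keq expr → x = 9.3207e-05; check Q = 3017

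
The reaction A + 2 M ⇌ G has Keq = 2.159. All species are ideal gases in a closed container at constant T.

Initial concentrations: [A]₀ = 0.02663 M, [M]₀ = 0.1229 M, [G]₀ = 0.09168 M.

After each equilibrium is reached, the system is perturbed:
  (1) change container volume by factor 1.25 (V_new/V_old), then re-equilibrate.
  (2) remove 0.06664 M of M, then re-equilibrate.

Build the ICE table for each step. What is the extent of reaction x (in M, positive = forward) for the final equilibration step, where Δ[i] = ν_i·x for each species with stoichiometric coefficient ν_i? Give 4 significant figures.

x = -0.004005 M

Q₀ = 227.9 vs Keq = 2.159 ⇒ Q>K, reverse
Step 1:
                    A           M           G
  Initial     0.02663      0.1229     0.09168
  Change      0.07524      0.1505    -0.07524
  Equil        0.1019      0.2734     0.01644
  solve Keq expr → x = -0.07524; check Q = 2.159
Then change container volume by factor 1.25 (V_new/V_old).
Step 2:
                    A           M           G
  Initial      0.0815      0.2187     0.01315
  Change     0.003737    0.007473   -0.003737
  Equil       0.08523      0.2262    0.009414
  solve Keq expr → x = -0.003737; check Q = 2.159
Then remove 0.06664 M of M.
Step 3:
                    A           M           G
  Initial     0.08523      0.1595    0.009414
  Change     0.004005     0.00801   -0.004005
  Equil       0.08924      0.1676    0.005409
  solve Keq expr → x = -0.004005; check Q = 2.159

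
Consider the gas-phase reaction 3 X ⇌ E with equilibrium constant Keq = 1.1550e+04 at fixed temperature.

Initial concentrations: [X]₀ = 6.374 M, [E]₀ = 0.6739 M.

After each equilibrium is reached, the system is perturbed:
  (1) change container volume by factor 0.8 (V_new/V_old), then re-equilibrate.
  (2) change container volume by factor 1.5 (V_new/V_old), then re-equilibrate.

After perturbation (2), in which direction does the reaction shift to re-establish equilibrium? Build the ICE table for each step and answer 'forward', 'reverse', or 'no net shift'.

Q₀ = 0.002602 vs Keq = 1.1550e+04 ⇒ Q<K, forward
Step 1:
                    X           E
  I             6.374      0.6739
  C            -6.312       2.104
  E           0.06219       2.778
  solve Keq expr → x = 2.104; check Q = 1.1550e+04
Then change container volume by factor 0.8 (V_new/V_old).
Step 2:
                    X           E
  I           0.07774       3.472
  C          -0.01072    0.003574
  E           0.06701       3.476
  solve Keq expr → x = 0.003574; check Q = 1.1550e+04
Then change container volume by factor 1.5 (V_new/V_old).
Step 3:
                    X           E
  I           0.04468       2.317
  C           0.01383   -0.004609
  E            0.0585       2.313
  solve Keq expr → x = -0.004609; check Q = 1.1550e+04

Direction: reverse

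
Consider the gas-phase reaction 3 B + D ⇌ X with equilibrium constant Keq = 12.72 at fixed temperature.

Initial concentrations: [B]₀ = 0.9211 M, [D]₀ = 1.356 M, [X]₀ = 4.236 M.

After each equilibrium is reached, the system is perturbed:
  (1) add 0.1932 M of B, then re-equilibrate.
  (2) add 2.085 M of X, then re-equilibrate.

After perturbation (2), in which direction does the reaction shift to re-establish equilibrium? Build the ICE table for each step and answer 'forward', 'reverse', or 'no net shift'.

Direction: reverse

Q₀ = 3.997 vs Keq = 12.72 ⇒ Q<K, forward
Step 1:
                    B           D           X
  Initial      0.9211       1.356       4.236
  Change      -0.2755    -0.09182     0.09182
  Equil        0.6456       1.264       4.328
  solve Keq expr → x = 0.09182; check Q = 12.72
Then add 0.1932 M of B.
Step 2:
                    B           D           X
  Initial      0.8388       1.264       4.328
  Change      -0.1797    -0.05989     0.05989
  Equil        0.6592       1.204       4.388
  solve Keq expr → x = 0.05989; check Q = 12.72
Then add 2.085 M of X.
Step 3:
                    B           D           X
  Initial      0.6592       1.204       6.473
  Change      0.08438     0.02813    -0.02813
  Equil        0.7436       1.232       6.445
  solve Keq expr → x = -0.02813; check Q = 12.72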